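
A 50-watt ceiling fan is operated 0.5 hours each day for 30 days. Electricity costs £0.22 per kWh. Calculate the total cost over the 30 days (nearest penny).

Runtime = 0.5 h/day × 30 days = 15 h
Energy = 0.05 kW × 15 h = 0.75 kWh
Cost = 0.75 kWh × £0.22/kWh = £0.17

£0.17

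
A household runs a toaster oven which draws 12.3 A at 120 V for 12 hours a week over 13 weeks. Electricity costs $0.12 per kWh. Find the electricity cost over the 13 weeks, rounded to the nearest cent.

$27.63

Power = 12.3 A × 120 V = 1476 W = 1.476 kW
Runtime = 12 h/week × 13 weeks = 156 h
Energy = 1.476 kW × 156 h = 230.256 kWh
Cost = 230.256 kWh × $0.12/kWh = $27.63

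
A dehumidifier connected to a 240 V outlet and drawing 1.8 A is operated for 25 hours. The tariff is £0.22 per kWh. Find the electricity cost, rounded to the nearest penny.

£2.38

Power = 1.8 A × 240 V = 432 W = 0.432 kW
Energy = 0.432 kW × 25 h = 10.8 kWh
Cost = 10.8 kWh × £0.22/kWh = £2.38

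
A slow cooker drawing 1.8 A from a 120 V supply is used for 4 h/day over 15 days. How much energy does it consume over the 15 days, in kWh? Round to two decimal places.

Power = 1.8 A × 120 V = 216 W = 0.216 kW
Runtime = 4 h/day × 15 days = 60 h
Energy = 0.216 kW × 60 h = 12.96 kWh

12.96 kWh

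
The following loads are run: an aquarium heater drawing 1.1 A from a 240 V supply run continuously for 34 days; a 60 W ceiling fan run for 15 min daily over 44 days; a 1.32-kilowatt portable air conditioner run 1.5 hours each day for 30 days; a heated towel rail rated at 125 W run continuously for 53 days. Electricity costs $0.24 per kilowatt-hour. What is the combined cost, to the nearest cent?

$104.28

aquarium heater: Power = 1.1 A × 240 V = 264 W = 0.264 kW
aquarium heater: Runtime = 24 h × 34 = 816 h
aquarium heater: 0.264 kW × 816 h = 215.424 kWh
ceiling fan: Runtime = 15 min × 44 = 660 min = 11 h
ceiling fan: 0.06 kW × 11 h = 0.66 kWh
portable air conditioner: Runtime = 1.5 h/day × 30 days = 45 h
portable air conditioner: 1.32 kW × 45 h = 59.4 kWh
heated towel rail: Runtime = 24 h × 53 = 1272 h
heated towel rail: 0.125 kW × 1272 h = 159 kWh
Total energy = 434.484 kWh
Cost = 434.484 × $0.24 = $104.28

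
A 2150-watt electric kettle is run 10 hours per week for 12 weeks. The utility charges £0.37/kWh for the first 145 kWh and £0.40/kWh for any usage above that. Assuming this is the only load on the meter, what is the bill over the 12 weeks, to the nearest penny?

Runtime = 10 h/week × 12 weeks = 120 h
Energy = 2.15 kW × 120 h = 258 kWh
Tier 1 (0–145 kWh): 145 × £0.37 = £53.65
Above 145 kWh: 113 × £0.40 = £45.2
Bill = £98.85

£98.85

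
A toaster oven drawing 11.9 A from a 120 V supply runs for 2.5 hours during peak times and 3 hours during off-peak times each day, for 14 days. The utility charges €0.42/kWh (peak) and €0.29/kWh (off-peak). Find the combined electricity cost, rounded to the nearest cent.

Power = 11.9 A × 120 V = 1428 W = 1.428 kW
Peak energy = 1.428 kW × 2.5 h × 14 = 49.98 kWh
Off-peak energy = 1.428 kW × 3 h × 14 = 59.976 kWh
Cost = 49.98 × €0.42 + 59.976 × €0.29 = €20.9916 + €17.39304 = €38.38

€38.38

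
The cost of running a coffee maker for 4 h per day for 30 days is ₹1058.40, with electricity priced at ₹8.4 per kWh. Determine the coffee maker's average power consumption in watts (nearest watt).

Energy = ₹1058.40 ÷ ₹8.4/kWh = 126 kWh
Runtime = 4 h/day × 30 days = 120 h
Power = 126 kWh ÷ 120 h = 1.05 kW = 1050 W

1050 W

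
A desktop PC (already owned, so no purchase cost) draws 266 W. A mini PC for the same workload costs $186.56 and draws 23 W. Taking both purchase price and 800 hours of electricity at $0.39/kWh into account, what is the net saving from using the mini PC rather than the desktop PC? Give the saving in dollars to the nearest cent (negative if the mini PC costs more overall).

-$110.74

desktop PC: $0.00 + (266/1000) kW × 800 h × $0.39 = $0.00 + $82.992 = $82.992
mini PC: $186.56 + (23/1000) kW × 800 h × $0.39 = $186.56 + $7.176 = $193.736
Saving = $82.992 − $193.736 = −$110.744 → -$110.74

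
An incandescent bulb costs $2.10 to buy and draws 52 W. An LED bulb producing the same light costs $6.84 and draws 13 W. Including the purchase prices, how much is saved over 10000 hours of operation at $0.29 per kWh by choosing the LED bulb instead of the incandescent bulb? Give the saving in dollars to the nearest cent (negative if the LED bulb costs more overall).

incandescent bulb: $2.10 + (52/1000) kW × 10000 h × $0.29 = $2.10 + $150.8 = $152.9
LED bulb: $6.84 + (13/1000) kW × 10000 h × $0.29 = $6.84 + $37.7 = $44.54
Saving = $152.9 − $44.54 = $108.36

$108.36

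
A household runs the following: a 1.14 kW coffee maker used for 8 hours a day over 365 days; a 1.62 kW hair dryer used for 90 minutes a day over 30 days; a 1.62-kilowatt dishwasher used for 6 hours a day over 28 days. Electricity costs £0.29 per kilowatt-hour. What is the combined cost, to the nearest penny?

£1065.42

coffee maker: Runtime = 8 h/day × 365 days = 2920 h
coffee maker: 1.14 kW × 2920 h = 3328.8 kWh
hair dryer: Runtime = 90 min × 30 = 2700 min = 45 h
hair dryer: 1.62 kW × 45 h = 72.9 kWh
dishwasher: Runtime = 6 h/day × 28 days = 168 h
dishwasher: 1.62 kW × 168 h = 272.16 kWh
Total energy = 3673.86 kWh
Cost = 3673.86 × £0.29 = £1065.42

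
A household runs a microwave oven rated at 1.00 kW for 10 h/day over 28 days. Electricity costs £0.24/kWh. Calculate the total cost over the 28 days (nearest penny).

£67.20

Runtime = 10 h/day × 28 days = 280 h
Energy = 1 kW × 280 h = 280 kWh
Cost = 280 kWh × £0.24/kWh = £67.20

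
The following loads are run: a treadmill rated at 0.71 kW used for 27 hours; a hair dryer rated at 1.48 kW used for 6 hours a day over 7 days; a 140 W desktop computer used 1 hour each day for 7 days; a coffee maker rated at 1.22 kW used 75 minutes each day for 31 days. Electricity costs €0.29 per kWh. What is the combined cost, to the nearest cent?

treadmill: 0.71 kW × 27 h = 19.17 kWh
hair dryer: Runtime = 6 h/day × 7 days = 42 h
hair dryer: 1.48 kW × 42 h = 62.16 kWh
desktop computer: Runtime = 1 h/day × 7 days = 7 h
desktop computer: 0.14 kW × 7 h = 0.98 kWh
coffee maker: Runtime = 75 min × 31 = 2325 min = 38.75 h
coffee maker: 1.22 kW × 38.75 h = 47.275 kWh
Total energy = 129.585 kWh
Cost = 129.585 × €0.29 = €37.58

€37.58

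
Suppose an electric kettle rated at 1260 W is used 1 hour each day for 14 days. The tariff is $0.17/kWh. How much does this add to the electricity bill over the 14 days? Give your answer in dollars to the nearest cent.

Runtime = 1 h/day × 14 days = 14 h
Energy = 1.26 kW × 14 h = 17.64 kWh
Cost = 17.64 kWh × $0.17/kWh = $3.00

$3.00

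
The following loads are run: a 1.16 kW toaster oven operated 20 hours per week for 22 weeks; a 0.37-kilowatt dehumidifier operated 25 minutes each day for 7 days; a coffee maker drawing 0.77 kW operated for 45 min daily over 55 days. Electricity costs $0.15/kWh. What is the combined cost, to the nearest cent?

$81.49

toaster oven: Runtime = 20 h/week × 22 weeks = 440 h
toaster oven: 1.16 kW × 440 h = 510.4 kWh
dehumidifier: Runtime = 25 min × 7 = 175 min = 2.916666… h
dehumidifier: 0.37 kW × 2.916666… h = 1.079166… kWh
coffee maker: Runtime = 45 min × 55 = 2475 min = 41.25 h
coffee maker: 0.77 kW × 41.25 h = 31.7625 kWh
Total energy = 543.241666… kWh
Cost = 543.241666… × $0.15 = $81.49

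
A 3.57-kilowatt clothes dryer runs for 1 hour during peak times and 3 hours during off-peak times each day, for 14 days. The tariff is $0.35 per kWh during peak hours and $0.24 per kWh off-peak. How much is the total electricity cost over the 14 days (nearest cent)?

$53.48

Peak energy = 3.57 kW × 1 h × 14 = 49.98 kWh
Off-peak energy = 3.57 kW × 3 h × 14 = 149.94 kWh
Cost = 49.98 × $0.35 + 149.94 × $0.24 = $17.493 + $35.9856 = $53.48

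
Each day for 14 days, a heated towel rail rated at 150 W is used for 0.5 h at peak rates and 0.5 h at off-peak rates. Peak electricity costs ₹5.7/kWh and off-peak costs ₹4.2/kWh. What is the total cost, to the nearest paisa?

Peak energy = 0.15 kW × 0.5 h × 14 = 1.05 kWh
Off-peak energy = 0.15 kW × 0.5 h × 14 = 1.05 kWh
Cost = 1.05 × ₹5.7 + 1.05 × ₹4.2 = ₹5.985 + ₹4.41 = ₹10.40

₹10.40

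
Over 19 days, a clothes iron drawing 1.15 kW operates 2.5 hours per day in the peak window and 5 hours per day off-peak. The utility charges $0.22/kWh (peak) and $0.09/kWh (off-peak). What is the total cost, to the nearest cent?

Peak energy = 1.15 kW × 2.5 h × 19 = 54.625 kWh
Off-peak energy = 1.15 kW × 5 h × 19 = 109.25 kWh
Cost = 54.625 × $0.22 + 109.25 × $0.09 = $12.0175 + $9.8325 = $21.85

$21.85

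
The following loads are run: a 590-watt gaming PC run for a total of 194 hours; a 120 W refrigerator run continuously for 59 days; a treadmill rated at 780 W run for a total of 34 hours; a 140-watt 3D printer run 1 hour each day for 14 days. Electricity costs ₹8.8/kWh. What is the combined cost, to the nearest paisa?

gaming PC: 0.59 kW × 194 h = 114.46 kWh
refrigerator: Runtime = 24 h × 59 = 1416 h
refrigerator: 0.12 kW × 1416 h = 169.92 kWh
treadmill: 0.78 kW × 34 h = 26.52 kWh
3D printer: Runtime = 1 h/day × 14 days = 14 h
3D printer: 0.14 kW × 14 h = 1.96 kWh
Total energy = 312.86 kWh
Cost = 312.86 × ₹8.8 = ₹2753.17

₹2753.17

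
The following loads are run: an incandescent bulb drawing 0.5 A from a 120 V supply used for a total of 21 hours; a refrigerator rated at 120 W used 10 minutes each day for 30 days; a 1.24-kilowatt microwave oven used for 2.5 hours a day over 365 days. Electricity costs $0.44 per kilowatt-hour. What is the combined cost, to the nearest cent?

$498.68

incandescent bulb: Power = 0.5 A × 120 V = 60 W = 0.06 kW
incandescent bulb: 0.06 kW × 21 h = 1.26 kWh
refrigerator: Runtime = 10 min × 30 = 300 min = 5 h
refrigerator: 0.12 kW × 5 h = 0.6 kWh
microwave oven: Runtime = 2.5 h/day × 365 days = 912.5 h
microwave oven: 1.24 kW × 912.5 h = 1131.5 kWh
Total energy = 1133.36 kWh
Cost = 1133.36 × $0.44 = $498.68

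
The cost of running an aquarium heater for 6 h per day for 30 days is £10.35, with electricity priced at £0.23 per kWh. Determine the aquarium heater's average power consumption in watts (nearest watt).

250 W

Energy = £10.35 ÷ £0.23/kWh = 45 kWh
Runtime = 6 h/day × 30 days = 180 h
Power = 45 kWh ÷ 180 h = 0.25 kW = 250 W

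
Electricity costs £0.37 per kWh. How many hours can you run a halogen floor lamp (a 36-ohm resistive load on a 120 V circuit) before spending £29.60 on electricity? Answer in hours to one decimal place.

200.0 h

Power = V²/R = 120²/36 = 400 W = 0.4 kW
Energy available = £29.60 ÷ £0.37/kWh = 80 kWh
Hours = 80 kWh ÷ 0.4 kW = 200.0 h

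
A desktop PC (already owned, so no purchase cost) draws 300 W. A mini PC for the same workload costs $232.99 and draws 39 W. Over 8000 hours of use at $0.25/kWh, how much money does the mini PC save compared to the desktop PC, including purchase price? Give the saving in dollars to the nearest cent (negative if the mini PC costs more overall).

desktop PC: $0.00 + (300/1000) kW × 8000 h × $0.25 = $0.00 + $600 = $600
mini PC: $232.99 + (39/1000) kW × 8000 h × $0.25 = $232.99 + $78 = $310.99
Saving = $600 − $310.99 = $289.01

$289.01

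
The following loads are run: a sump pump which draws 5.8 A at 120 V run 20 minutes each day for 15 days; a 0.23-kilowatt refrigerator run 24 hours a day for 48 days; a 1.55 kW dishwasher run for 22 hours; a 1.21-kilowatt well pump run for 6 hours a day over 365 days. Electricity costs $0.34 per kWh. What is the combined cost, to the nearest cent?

$1003.83

sump pump: Power = 5.8 A × 120 V = 696 W = 0.696 kW
sump pump: Runtime = 20 min × 15 = 300 min = 5 h
sump pump: 0.696 kW × 5 h = 3.48 kWh
refrigerator: Runtime = 24 h × 48 = 1152 h
refrigerator: 0.23 kW × 1152 h = 264.96 kWh
dishwasher: 1.55 kW × 22 h = 34.1 kWh
well pump: Runtime = 6 h/day × 365 days = 2190 h
well pump: 1.21 kW × 2190 h = 2649.9 kWh
Total energy = 2952.44 kWh
Cost = 2952.44 × $0.34 = $1003.83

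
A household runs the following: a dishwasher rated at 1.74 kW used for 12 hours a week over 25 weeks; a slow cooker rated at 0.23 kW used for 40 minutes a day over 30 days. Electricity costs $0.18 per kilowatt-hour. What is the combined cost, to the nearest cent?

$94.79

dishwasher: Runtime = 12 h/week × 25 weeks = 300 h
dishwasher: 1.74 kW × 300 h = 522 kWh
slow cooker: Runtime = 40 min × 30 = 1200 min = 20 h
slow cooker: 0.23 kW × 20 h = 4.6 kWh
Total energy = 526.6 kWh
Cost = 526.6 × $0.18 = $94.79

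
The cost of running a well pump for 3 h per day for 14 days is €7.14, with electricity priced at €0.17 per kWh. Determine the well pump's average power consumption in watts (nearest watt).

1000 W

Energy = €7.14 ÷ €0.17/kWh = 42 kWh
Runtime = 3 h/day × 14 days = 42 h
Power = 42 kWh ÷ 42 h = 1 kW = 1000 W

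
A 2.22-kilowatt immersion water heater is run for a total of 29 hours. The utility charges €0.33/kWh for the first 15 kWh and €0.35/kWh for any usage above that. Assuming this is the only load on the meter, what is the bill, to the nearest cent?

€22.23

Energy = 2.22 kW × 29 h = 64.38 kWh
Tier 1 (0–15 kWh): 15 × €0.33 = €4.95
Above 15 kWh: 49.38 × €0.35 = €17.283
Bill = €22.23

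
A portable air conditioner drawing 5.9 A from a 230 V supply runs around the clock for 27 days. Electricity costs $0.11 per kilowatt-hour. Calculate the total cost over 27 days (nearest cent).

$96.73

Power = 5.9 A × 230 V = 1357 W = 1.357 kW
Runtime = 24 h × 27 = 648 h
Energy = 1.357 kW × 648 h = 879.336 kWh
Cost = 879.336 kWh × $0.11/kWh = $96.73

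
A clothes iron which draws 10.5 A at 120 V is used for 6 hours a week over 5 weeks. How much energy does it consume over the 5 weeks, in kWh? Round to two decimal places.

37.80 kWh

Power = 10.5 A × 120 V = 1260 W = 1.26 kW
Runtime = 6 h/week × 5 weeks = 30 h
Energy = 1.26 kW × 30 h = 37.8 kWh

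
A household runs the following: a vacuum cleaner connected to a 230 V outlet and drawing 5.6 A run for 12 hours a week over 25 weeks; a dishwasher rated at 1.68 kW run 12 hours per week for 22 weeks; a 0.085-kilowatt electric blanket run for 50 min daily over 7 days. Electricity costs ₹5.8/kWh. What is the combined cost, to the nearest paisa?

₹4816.41

vacuum cleaner: Power = 5.6 A × 230 V = 1288 W = 1.288 kW
vacuum cleaner: Runtime = 12 h/week × 25 weeks = 300 h
vacuum cleaner: 1.288 kW × 300 h = 386.4 kWh
dishwasher: Runtime = 12 h/week × 22 weeks = 264 h
dishwasher: 1.68 kW × 264 h = 443.52 kWh
electric blanket: Runtime = 50 min × 7 = 350 min = 5.833333… h
electric blanket: 0.085 kW × 5.833333… h = 0.495833… kWh
Total energy = 830.415833… kWh
Cost = 830.415833… × ₹5.8 = ₹4816.41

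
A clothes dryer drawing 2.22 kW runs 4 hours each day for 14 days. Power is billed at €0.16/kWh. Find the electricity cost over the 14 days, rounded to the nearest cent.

Runtime = 4 h/day × 14 days = 56 h
Energy = 2.22 kW × 56 h = 124.32 kWh
Cost = 124.32 kWh × €0.16/kWh = €19.89

€19.89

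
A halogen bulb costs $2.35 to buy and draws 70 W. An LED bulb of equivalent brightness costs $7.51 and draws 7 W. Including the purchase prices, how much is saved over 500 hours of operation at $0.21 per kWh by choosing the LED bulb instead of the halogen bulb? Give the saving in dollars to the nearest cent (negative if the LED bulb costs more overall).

$1.46

halogen bulb: $2.35 + (70/1000) kW × 500 h × $0.21 = $2.35 + $7.35 = $9.7
LED bulb: $7.51 + (7/1000) kW × 500 h × $0.21 = $7.51 + $0.735 = $8.245
Saving = $9.7 − $8.245 = $1.455 → $1.46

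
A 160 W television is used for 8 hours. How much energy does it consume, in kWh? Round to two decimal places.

Energy = 0.16 kW × 8 h = 1.28 kWh

1.28 kWh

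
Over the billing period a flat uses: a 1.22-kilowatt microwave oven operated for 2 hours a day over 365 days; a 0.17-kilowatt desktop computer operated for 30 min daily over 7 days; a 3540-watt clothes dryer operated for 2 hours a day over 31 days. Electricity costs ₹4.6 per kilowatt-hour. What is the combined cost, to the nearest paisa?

microwave oven: Runtime = 2 h/day × 365 days = 730 h
microwave oven: 1.22 kW × 730 h = 890.6 kWh
desktop computer: Runtime = 30 min × 7 = 210 min = 3.5 h
desktop computer: 0.17 kW × 3.5 h = 0.595 kWh
clothes dryer: Runtime = 2 h/day × 31 days = 62 h
clothes dryer: 3.54 kW × 62 h = 219.48 kWh
Total energy = 1110.675 kWh
Cost = 1110.675 × ₹4.6 = ₹5109.11

₹5109.11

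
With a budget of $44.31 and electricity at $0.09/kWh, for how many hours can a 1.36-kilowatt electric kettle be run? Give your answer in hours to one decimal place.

Energy available = $44.31 ÷ $0.09/kWh = 492.3333 kWh
Hours = 492.3333 kWh ÷ 1.36 kW = 362.0 h

362.0 h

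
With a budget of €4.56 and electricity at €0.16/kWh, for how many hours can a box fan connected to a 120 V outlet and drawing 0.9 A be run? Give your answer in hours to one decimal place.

Power = 0.9 A × 120 V = 108 W = 0.108 kW
Energy available = €4.56 ÷ €0.16/kWh = 28.5 kWh
Hours = 28.5 kWh ÷ 0.108 kW = 263.9 h

263.9 h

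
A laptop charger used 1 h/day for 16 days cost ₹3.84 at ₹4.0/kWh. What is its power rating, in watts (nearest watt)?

Energy = ₹3.84 ÷ ₹4.0/kWh = 0.96 kWh
Runtime = 1 h/day × 16 days = 16 h
Power = 0.96 kWh ÷ 16 h = 0.06 kW = 60 W

60 W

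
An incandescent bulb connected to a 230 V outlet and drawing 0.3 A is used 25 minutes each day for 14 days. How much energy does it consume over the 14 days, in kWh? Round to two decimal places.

Power = 0.3 A × 230 V = 69 W = 0.069 kW
Runtime = 25 min × 14 = 350 min = 5.833333… h
Energy = 0.069 kW × 5.833333… h = 0.4025 kWh ≈ 0.40 kWh

0.40 kWh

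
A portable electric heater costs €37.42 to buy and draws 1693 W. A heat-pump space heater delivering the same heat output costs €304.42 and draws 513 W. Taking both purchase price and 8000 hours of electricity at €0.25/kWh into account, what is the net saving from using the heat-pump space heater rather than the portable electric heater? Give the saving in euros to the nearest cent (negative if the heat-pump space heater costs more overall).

portable electric heater: €37.42 + (1693/1000) kW × 8000 h × €0.25 = €37.42 + €3386 = €3423.42
heat-pump space heater: €304.42 + (513/1000) kW × 8000 h × €0.25 = €304.42 + €1026 = €1330.42
Saving = €3423.42 − €1330.42 = €2093

€2093.00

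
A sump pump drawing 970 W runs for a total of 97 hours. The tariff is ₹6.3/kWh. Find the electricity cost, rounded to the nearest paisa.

Energy = 0.97 kW × 97 h = 94.09 kWh
Cost = 94.09 kWh × ₹6.3/kWh = ₹592.77

₹592.77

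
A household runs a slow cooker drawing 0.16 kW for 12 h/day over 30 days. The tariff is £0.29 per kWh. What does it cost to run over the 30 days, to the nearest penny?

Runtime = 12 h/day × 30 days = 360 h
Energy = 0.16 kW × 360 h = 57.6 kWh
Cost = 57.6 kWh × £0.29/kWh = £16.70

£16.70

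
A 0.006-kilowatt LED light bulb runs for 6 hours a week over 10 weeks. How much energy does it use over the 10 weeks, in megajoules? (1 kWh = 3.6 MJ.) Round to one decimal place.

1.3 MJ

Runtime = 6 h/week × 10 weeks = 60 h
Energy = 0.006 kW × 60 h = 0.36 kWh
= 0.36 × 3.6 MJ = 1.3 MJ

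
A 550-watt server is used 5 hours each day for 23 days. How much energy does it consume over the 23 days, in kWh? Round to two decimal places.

Runtime = 5 h/day × 23 days = 115 h
Energy = 0.55 kW × 115 h = 63.25 kWh

63.25 kWh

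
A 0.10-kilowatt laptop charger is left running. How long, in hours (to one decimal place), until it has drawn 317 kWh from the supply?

3170.0 h

Hours = 317 kWh ÷ 0.1 kW = 3170.0 h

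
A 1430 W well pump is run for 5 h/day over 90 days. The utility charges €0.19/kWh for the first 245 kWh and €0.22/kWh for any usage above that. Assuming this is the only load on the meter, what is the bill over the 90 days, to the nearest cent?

Runtime = 5 h/day × 90 days = 450 h
Energy = 1.43 kW × 450 h = 643.5 kWh
Tier 1 (0–245 kWh): 245 × €0.19 = €46.55
Above 245 kWh: 398.5 × €0.22 = €87.67
Bill = €134.22

€134.22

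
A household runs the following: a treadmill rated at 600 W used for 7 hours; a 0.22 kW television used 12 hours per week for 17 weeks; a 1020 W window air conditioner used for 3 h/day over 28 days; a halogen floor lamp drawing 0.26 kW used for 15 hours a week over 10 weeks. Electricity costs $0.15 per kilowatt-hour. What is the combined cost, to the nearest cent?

$26.06

treadmill: 0.6 kW × 7 h = 4.2 kWh
television: Runtime = 12 h/week × 17 weeks = 204 h
television: 0.22 kW × 204 h = 44.88 kWh
window air conditioner: Runtime = 3 h/day × 28 days = 84 h
window air conditioner: 1.02 kW × 84 h = 85.68 kWh
halogen floor lamp: Runtime = 15 h/week × 10 weeks = 150 h
halogen floor lamp: 0.26 kW × 150 h = 39 kWh
Total energy = 173.76 kWh
Cost = 173.76 × $0.15 = $26.06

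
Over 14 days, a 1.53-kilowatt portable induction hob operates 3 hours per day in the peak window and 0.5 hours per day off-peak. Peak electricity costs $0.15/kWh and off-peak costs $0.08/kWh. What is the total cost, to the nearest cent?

Peak energy = 1.53 kW × 3 h × 14 = 64.26 kWh
Off-peak energy = 1.53 kW × 0.5 h × 14 = 10.71 kWh
Cost = 64.26 × $0.15 + 10.71 × $0.08 = $9.639 + $0.8568 = $10.50

$10.50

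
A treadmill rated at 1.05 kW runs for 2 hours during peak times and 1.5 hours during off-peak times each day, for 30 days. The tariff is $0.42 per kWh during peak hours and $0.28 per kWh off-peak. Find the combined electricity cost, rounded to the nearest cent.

Peak energy = 1.05 kW × 2 h × 30 = 63 kWh
Off-peak energy = 1.05 kW × 1.5 h × 30 = 47.25 kWh
Cost = 63 × $0.42 + 47.25 × $0.28 = $26.46 + $13.23 = $39.69

$39.69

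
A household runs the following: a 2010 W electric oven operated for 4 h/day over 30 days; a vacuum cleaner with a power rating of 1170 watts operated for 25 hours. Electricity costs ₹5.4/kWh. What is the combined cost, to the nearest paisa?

₹1460.43

electric oven: Runtime = 4 h/day × 30 days = 120 h
electric oven: 2.01 kW × 120 h = 241.2 kWh
vacuum cleaner: 1.17 kW × 25 h = 29.25 kWh
Total energy = 270.45 kWh
Cost = 270.45 × ₹5.4 = ₹1460.43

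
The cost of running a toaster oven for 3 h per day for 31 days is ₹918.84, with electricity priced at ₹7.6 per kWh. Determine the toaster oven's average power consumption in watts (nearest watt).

Energy = ₹918.84 ÷ ₹7.6/kWh = 120.9 kWh
Runtime = 3 h/day × 31 days = 93 h
Power = 120.9 kWh ÷ 93 h = 1.3 kW = 1300 W

1300 W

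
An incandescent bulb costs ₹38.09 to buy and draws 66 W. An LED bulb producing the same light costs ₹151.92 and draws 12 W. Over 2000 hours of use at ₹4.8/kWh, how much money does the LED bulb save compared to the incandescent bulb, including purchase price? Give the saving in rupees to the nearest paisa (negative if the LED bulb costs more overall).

₹404.57

incandescent bulb: ₹38.09 + (66/1000) kW × 2000 h × ₹4.8 = ₹38.09 + ₹633.6 = ₹671.69
LED bulb: ₹151.92 + (12/1000) kW × 2000 h × ₹4.8 = ₹151.92 + ₹115.2 = ₹267.12
Saving = ₹671.69 − ₹267.12 = ₹404.57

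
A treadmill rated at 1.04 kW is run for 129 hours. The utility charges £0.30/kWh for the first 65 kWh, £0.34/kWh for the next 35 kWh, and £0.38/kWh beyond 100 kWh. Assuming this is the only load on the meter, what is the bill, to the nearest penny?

Energy = 1.04 kW × 129 h = 134.16 kWh
Tier 1 (0–65 kWh): 65 × £0.30 = £19.5
Tier 2 (65–100 kWh): 35 × £0.34 = £11.9
Above 100 kWh: 34.16 × £0.38 = £12.9808
Bill = £44.38

£44.38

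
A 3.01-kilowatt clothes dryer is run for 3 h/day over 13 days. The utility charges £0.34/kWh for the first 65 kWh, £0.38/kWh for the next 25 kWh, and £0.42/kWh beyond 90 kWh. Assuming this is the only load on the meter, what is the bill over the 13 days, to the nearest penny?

Runtime = 3 h/day × 13 days = 39 h
Energy = 3.01 kW × 39 h = 117.39 kWh
Tier 1 (0–65 kWh): 65 × £0.34 = £22.1
Tier 2 (65–90 kWh): 25 × £0.38 = £9.5
Above 90 kWh: 27.39 × £0.42 = £11.5038
Bill = £43.10

£43.10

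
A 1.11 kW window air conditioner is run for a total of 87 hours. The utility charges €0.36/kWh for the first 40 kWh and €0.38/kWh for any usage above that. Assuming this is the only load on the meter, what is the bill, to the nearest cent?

€35.90

Energy = 1.11 kW × 87 h = 96.57 kWh
Tier 1 (0–40 kWh): 40 × €0.36 = €14.4
Above 40 kWh: 56.57 × €0.38 = €21.4966
Bill = €35.90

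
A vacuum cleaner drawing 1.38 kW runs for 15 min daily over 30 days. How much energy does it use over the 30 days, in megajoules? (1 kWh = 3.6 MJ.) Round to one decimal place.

Runtime = 15 min × 30 = 450 min = 7.5 h
Energy = 1.38 kW × 7.5 h = 10.35 kWh
= 10.35 × 3.6 MJ = 37.3 MJ

37.3 MJ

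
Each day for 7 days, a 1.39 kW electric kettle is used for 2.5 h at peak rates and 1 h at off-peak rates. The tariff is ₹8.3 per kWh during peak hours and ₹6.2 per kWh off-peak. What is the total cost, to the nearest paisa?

Peak energy = 1.39 kW × 2.5 h × 7 = 24.325 kWh
Off-peak energy = 1.39 kW × 1 h × 7 = 9.73 kWh
Cost = 24.325 × ₹8.3 + 9.73 × ₹6.2 = ₹201.8975 + ₹60.326 = ₹262.22

₹262.22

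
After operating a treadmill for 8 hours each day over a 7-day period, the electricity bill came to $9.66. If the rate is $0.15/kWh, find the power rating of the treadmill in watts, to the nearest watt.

1150 W

Energy = $9.66 ÷ $0.15/kWh = 64.4 kWh
Runtime = 8 h/day × 7 days = 56 h
Power = 64.4 kWh ÷ 56 h = 1.15 kW = 1150 W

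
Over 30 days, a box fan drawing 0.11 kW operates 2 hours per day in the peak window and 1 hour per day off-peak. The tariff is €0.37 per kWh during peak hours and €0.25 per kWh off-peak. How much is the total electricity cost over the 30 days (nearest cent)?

Peak energy = 0.11 kW × 2 h × 30 = 6.6 kWh
Off-peak energy = 0.11 kW × 1 h × 30 = 3.3 kWh
Cost = 6.6 × €0.37 + 3.3 × €0.25 = €2.442 + €0.825 = €3.27

€3.27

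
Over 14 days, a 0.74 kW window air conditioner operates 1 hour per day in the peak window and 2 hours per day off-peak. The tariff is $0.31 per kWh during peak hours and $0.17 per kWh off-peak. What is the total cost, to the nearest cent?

$6.73

Peak energy = 0.74 kW × 1 h × 14 = 10.36 kWh
Off-peak energy = 0.74 kW × 2 h × 14 = 20.72 kWh
Cost = 10.36 × $0.31 + 20.72 × $0.17 = $3.2116 + $3.5224 = $6.73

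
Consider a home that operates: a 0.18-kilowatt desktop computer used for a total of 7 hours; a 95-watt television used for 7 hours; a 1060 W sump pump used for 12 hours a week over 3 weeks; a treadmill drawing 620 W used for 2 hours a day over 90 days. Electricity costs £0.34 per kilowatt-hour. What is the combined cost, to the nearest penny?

£51.57

desktop computer: 0.18 kW × 7 h = 1.26 kWh
television: 0.095 kW × 7 h = 0.665 kWh
sump pump: Runtime = 12 h/week × 3 weeks = 36 h
sump pump: 1.06 kW × 36 h = 38.16 kWh
treadmill: Runtime = 2 h/day × 90 days = 180 h
treadmill: 0.62 kW × 180 h = 111.6 kWh
Total energy = 151.685 kWh
Cost = 151.685 × £0.34 = £51.57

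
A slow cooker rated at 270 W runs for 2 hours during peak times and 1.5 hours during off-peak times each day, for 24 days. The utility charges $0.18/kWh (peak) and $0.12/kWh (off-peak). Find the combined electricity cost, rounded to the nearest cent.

Peak energy = 0.27 kW × 2 h × 24 = 12.96 kWh
Off-peak energy = 0.27 kW × 1.5 h × 24 = 9.72 kWh
Cost = 12.96 × $0.18 + 9.72 × $0.12 = $2.3328 + $1.1664 = $3.50

$3.50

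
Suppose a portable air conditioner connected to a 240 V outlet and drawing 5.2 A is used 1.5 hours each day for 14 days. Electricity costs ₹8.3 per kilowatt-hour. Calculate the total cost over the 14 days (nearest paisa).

Power = 5.2 A × 240 V = 1248 W = 1.248 kW
Runtime = 1.5 h/day × 14 days = 21 h
Energy = 1.248 kW × 21 h = 26.208 kWh
Cost = 26.208 kWh × ₹8.3/kWh = ₹217.53

₹217.53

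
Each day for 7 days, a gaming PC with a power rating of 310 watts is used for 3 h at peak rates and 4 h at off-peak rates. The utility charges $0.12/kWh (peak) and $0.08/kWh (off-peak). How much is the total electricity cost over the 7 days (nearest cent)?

$1.48

Peak energy = 0.31 kW × 3 h × 7 = 6.51 kWh
Off-peak energy = 0.31 kW × 4 h × 7 = 8.68 kWh
Cost = 6.51 × $0.12 + 8.68 × $0.08 = $0.7812 + $0.6944 = $1.48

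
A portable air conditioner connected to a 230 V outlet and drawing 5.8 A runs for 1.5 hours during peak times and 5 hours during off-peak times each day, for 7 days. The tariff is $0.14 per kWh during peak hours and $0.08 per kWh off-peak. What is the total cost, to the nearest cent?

$5.70

Power = 5.8 A × 230 V = 1334 W = 1.334 kW
Peak energy = 1.334 kW × 1.5 h × 7 = 14.007 kWh
Off-peak energy = 1.334 kW × 5 h × 7 = 46.69 kWh
Cost = 14.007 × $0.14 + 46.69 × $0.08 = $1.96098 + $3.7352 = $5.70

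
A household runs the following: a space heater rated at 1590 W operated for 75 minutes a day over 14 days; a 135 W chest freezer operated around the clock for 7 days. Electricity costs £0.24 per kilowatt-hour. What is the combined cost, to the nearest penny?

space heater: Runtime = 75 min × 14 = 1050 min = 17.5 h
space heater: 1.59 kW × 17.5 h = 27.825 kWh
chest freezer: Runtime = 24 h × 7 = 168 h
chest freezer: 0.135 kW × 168 h = 22.68 kWh
Total energy = 50.505 kWh
Cost = 50.505 × £0.24 = £12.12

£12.12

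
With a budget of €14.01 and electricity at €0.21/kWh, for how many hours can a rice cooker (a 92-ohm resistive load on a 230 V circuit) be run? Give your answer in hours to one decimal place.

116.0 h

Power = V²/R = 230²/92 = 575 W = 0.575 kW
Energy available = €14.01 ÷ €0.21/kWh = 66.7143 kWh
Hours = 66.7143 kWh ÷ 0.575 kW = 116.0 h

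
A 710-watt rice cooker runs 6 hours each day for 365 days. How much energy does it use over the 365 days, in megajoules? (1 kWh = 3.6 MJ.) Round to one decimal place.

5597.6 MJ

Runtime = 6 h/day × 365 days = 2190 h
Energy = 0.71 kW × 2190 h = 1554.9 kWh
= 1554.9 × 3.6 MJ = 5597.6 MJ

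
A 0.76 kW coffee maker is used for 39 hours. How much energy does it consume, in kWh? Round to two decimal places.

29.64 kWh

Energy = 0.76 kW × 39 h = 29.64 kWh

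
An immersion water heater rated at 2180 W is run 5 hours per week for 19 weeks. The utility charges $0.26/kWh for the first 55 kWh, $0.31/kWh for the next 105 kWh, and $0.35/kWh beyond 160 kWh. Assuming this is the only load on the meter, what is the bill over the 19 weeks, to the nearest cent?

$63.34

Runtime = 5 h/week × 19 weeks = 95 h
Energy = 2.18 kW × 95 h = 207.1 kWh
Tier 1 (0–55 kWh): 55 × $0.26 = $14.3
Tier 2 (55–160 kWh): 105 × $0.31 = $32.55
Above 160 kWh: 47.1 × $0.35 = $16.485
Bill = $63.34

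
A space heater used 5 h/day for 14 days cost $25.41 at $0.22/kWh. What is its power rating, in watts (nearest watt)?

1650 W

Energy = $25.41 ÷ $0.22/kWh = 115.5 kWh
Runtime = 5 h/day × 14 days = 70 h
Power = 115.5 kWh ÷ 70 h = 1.65 kW = 1650 W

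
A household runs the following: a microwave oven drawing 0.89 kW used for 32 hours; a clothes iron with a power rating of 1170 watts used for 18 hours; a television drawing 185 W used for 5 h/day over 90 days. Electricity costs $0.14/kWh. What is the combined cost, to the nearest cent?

microwave oven: 0.89 kW × 32 h = 28.48 kWh
clothes iron: 1.17 kW × 18 h = 21.06 kWh
television: Runtime = 5 h/day × 90 days = 450 h
television: 0.185 kW × 450 h = 83.25 kWh
Total energy = 132.79 kWh
Cost = 132.79 × $0.14 = $18.59

$18.59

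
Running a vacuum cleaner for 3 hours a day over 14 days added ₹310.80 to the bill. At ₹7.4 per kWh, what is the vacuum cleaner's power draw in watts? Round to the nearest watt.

Energy = ₹310.80 ÷ ₹7.4/kWh = 42 kWh
Runtime = 3 h/day × 14 days = 42 h
Power = 42 kWh ÷ 42 h = 1 kW = 1000 W

1000 W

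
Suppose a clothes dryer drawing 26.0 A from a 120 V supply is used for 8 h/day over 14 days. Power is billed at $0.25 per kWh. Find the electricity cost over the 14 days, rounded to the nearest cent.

$87.36

Power = 26.0 A × 120 V = 3120 W = 3.12 kW
Runtime = 8 h/day × 14 days = 112 h
Energy = 3.12 kW × 112 h = 349.44 kWh
Cost = 349.44 kWh × $0.25/kWh = $87.36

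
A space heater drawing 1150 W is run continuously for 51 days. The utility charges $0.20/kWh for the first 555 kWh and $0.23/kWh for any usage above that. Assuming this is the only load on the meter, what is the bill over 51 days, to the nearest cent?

$307.10

Runtime = 24 h × 51 = 1224 h
Energy = 1.15 kW × 1224 h = 1407.6 kWh
Tier 1 (0–555 kWh): 555 × $0.20 = $111
Above 555 kWh: 852.6 × $0.23 = $196.098
Bill = $307.10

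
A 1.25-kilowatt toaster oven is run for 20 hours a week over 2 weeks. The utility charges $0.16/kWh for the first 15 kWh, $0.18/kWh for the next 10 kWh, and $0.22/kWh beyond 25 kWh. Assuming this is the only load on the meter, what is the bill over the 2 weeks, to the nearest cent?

$9.70

Runtime = 20 h/week × 2 weeks = 40 h
Energy = 1.25 kW × 40 h = 50 kWh
Tier 1 (0–15 kWh): 15 × $0.16 = $2.4
Tier 2 (15–25 kWh): 10 × $0.18 = $1.8
Above 25 kWh: 25 × $0.22 = $5.5
Bill = $9.70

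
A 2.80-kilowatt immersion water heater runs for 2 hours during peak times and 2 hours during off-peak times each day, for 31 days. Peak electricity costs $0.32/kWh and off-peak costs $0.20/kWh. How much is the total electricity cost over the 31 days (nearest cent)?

Peak energy = 2.8 kW × 2 h × 31 = 173.6 kWh
Off-peak energy = 2.8 kW × 2 h × 31 = 173.6 kWh
Cost = 173.6 × $0.32 + 173.6 × $0.20 = $55.552 + $34.72 = $90.27

$90.27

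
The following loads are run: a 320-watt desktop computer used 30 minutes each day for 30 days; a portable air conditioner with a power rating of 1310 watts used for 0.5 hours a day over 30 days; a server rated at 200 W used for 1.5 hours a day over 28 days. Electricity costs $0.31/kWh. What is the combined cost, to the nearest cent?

$10.18

desktop computer: Runtime = 30 min × 30 = 900 min = 15 h
desktop computer: 0.32 kW × 15 h = 4.8 kWh
portable air conditioner: Runtime = 0.5 h/day × 30 days = 15 h
portable air conditioner: 1.31 kW × 15 h = 19.65 kWh
server: Runtime = 1.5 h/day × 28 days = 42 h
server: 0.2 kW × 42 h = 8.4 kWh
Total energy = 32.85 kWh
Cost = 32.85 × $0.31 = $10.18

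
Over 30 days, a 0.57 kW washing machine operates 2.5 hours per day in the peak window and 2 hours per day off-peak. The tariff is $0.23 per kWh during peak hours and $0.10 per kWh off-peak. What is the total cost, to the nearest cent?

$13.25

Peak energy = 0.57 kW × 2.5 h × 30 = 42.75 kWh
Off-peak energy = 0.57 kW × 2 h × 30 = 34.2 kWh
Cost = 42.75 × $0.23 + 34.2 × $0.10 = $9.8325 + $3.42 = $13.25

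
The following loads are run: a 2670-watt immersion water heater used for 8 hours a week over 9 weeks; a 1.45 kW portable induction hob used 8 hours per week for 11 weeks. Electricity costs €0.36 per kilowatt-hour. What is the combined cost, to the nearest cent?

immersion water heater: Runtime = 8 h/week × 9 weeks = 72 h
immersion water heater: 2.67 kW × 72 h = 192.24 kWh
portable induction hob: Runtime = 8 h/week × 11 weeks = 88 h
portable induction hob: 1.45 kW × 88 h = 127.6 kWh
Total energy = 319.84 kWh
Cost = 319.84 × €0.36 = €115.14

€115.14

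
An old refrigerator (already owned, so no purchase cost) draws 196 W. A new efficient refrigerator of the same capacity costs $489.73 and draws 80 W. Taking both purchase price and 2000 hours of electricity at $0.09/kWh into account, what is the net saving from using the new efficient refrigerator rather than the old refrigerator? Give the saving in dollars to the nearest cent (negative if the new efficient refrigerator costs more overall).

-$468.85

old refrigerator: $0.00 + (196/1000) kW × 2000 h × $0.09 = $0.00 + $35.28 = $35.28
new efficient refrigerator: $489.73 + (80/1000) kW × 2000 h × $0.09 = $489.73 + $14.4 = $504.13
Saving = $35.28 − $504.13 = −$468.85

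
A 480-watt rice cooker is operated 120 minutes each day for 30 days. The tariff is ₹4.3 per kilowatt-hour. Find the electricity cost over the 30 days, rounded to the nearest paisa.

₹123.84

Runtime = 120 min × 30 = 3600 min = 60 h
Energy = 0.48 kW × 60 h = 28.8 kWh
Cost = 28.8 kWh × ₹4.3/kWh = ₹123.84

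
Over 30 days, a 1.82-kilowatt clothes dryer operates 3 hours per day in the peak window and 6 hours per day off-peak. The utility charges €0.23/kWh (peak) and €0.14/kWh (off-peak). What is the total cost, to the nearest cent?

Peak energy = 1.82 kW × 3 h × 30 = 163.8 kWh
Off-peak energy = 1.82 kW × 6 h × 30 = 327.6 kWh
Cost = 163.8 × €0.23 + 327.6 × €0.14 = €37.674 + €45.864 = €83.54

€83.54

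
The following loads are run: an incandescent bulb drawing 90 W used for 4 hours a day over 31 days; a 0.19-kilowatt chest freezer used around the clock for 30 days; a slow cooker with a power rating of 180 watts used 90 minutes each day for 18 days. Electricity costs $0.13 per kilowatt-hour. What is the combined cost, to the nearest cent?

incandescent bulb: Runtime = 4 h/day × 31 days = 124 h
incandescent bulb: 0.09 kW × 124 h = 11.16 kWh
chest freezer: Runtime = 24 h × 30 = 720 h
chest freezer: 0.19 kW × 720 h = 136.8 kWh
slow cooker: Runtime = 90 min × 18 = 1620 min = 27 h
slow cooker: 0.18 kW × 27 h = 4.86 kWh
Total energy = 152.82 kWh
Cost = 152.82 × $0.13 = $19.87

$19.87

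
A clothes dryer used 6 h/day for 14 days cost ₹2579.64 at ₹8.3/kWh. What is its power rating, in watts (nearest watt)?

Energy = ₹2579.64 ÷ ₹8.3/kWh = 310.8 kWh
Runtime = 6 h/day × 14 days = 84 h
Power = 310.8 kWh ÷ 84 h = 3.7 kW = 3700 W

3700 W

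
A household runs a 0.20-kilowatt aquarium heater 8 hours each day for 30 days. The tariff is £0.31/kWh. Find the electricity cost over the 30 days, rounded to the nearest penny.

£14.88

Runtime = 8 h/day × 30 days = 240 h
Energy = 0.2 kW × 240 h = 48 kWh
Cost = 48 kWh × £0.31/kWh = £14.88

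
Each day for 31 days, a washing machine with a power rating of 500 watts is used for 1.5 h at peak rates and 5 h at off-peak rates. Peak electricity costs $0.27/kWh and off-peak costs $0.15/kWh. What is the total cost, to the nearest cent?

Peak energy = 0.5 kW × 1.5 h × 31 = 23.25 kWh
Off-peak energy = 0.5 kW × 5 h × 31 = 77.5 kWh
Cost = 23.25 × $0.27 + 77.5 × $0.15 = $6.2775 + $11.625 = $17.90

$17.90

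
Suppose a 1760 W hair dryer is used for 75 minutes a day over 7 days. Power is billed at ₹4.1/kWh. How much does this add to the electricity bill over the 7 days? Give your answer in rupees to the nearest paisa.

₹63.14

Runtime = 75 min × 7 = 525 min = 8.75 h
Energy = 1.76 kW × 8.75 h = 15.4 kWh
Cost = 15.4 kWh × ₹4.1/kWh = ₹63.14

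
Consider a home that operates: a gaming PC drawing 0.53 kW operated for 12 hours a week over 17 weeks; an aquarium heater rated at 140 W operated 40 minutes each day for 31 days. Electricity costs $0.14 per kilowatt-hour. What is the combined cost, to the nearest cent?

$15.54

gaming PC: Runtime = 12 h/week × 17 weeks = 204 h
gaming PC: 0.53 kW × 204 h = 108.12 kWh
aquarium heater: Runtime = 40 min × 31 = 1240 min = 20.666666… h
aquarium heater: 0.14 kW × 20.666666… h = 2.893333… kWh
Total energy = 111.013333… kWh
Cost = 111.013333… × $0.14 = $15.54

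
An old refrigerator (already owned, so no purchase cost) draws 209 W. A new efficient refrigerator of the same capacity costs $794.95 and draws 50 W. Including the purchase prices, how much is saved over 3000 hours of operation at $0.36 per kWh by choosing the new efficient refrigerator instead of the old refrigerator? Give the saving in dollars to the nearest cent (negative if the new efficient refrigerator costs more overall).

-$623.23

old refrigerator: $0.00 + (209/1000) kW × 3000 h × $0.36 = $0.00 + $225.72 = $225.72
new efficient refrigerator: $794.95 + (50/1000) kW × 3000 h × $0.36 = $794.95 + $54 = $848.95
Saving = $225.72 − $848.95 = −$623.23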